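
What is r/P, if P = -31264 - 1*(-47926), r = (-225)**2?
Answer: 16875/5554 ≈ 3.0383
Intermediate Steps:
r = 50625
P = 16662 (P = -31264 + 47926 = 16662)
r/P = 50625/16662 = 50625*(1/16662) = 16875/5554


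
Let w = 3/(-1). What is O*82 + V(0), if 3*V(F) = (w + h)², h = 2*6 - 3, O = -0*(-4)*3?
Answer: 12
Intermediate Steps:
O = 0 (O = -0*3 = -1*0 = 0)
w = -3 (w = 3*(-1) = -3)
h = 9 (h = 12 - 3 = 9)
V(F) = 12 (V(F) = (-3 + 9)²/3 = (⅓)*6² = (⅓)*36 = 12)
O*82 + V(0) = 0*82 + 12 = 0 + 12 = 12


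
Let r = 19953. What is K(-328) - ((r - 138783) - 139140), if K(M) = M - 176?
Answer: 257466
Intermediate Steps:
K(M) = -176 + M
K(-328) - ((r - 138783) - 139140) = (-176 - 328) - ((19953 - 138783) - 139140) = -504 - (-118830 - 139140) = -504 - 1*(-257970) = -504 + 257970 = 257466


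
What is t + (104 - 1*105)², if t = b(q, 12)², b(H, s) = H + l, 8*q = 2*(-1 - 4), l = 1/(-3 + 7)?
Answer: 2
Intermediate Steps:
l = ¼ (l = 1/4 = ¼ ≈ 0.25000)
q = -5/4 (q = (2*(-1 - 4))/8 = (2*(-5))/8 = (⅛)*(-10) = -5/4 ≈ -1.2500)
b(H, s) = ¼ + H (b(H, s) = H + ¼ = ¼ + H)
t = 1 (t = (¼ - 5/4)² = (-1)² = 1)
t + (104 - 1*105)² = 1 + (104 - 1*105)² = 1 + (104 - 105)² = 1 + (-1)² = 1 + 1 = 2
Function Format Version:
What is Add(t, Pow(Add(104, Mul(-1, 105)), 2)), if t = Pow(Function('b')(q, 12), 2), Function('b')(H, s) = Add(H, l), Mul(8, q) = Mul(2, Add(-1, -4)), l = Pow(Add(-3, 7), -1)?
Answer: 2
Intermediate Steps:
l = Rational(1, 4) (l = Pow(4, -1) = Rational(1, 4) ≈ 0.25000)
q = Rational(-5, 4) (q = Mul(Rational(1, 8), Mul(2, Add(-1, -4))) = Mul(Rational(1, 8), Mul(2, -5)) = Mul(Rational(1, 8), -10) = Rational(-5, 4) ≈ -1.2500)
Function('b')(H, s) = Add(Rational(1, 4), H) (Function('b')(H, s) = Add(H, Rational(1, 4)) = Add(Rational(1, 4), H))
t = 1 (t = Pow(Add(Rational(1, 4), Rational(-5, 4)), 2) = Pow(-1, 2) = 1)
Add(t, Pow(Add(104, Mul(-1, 105)), 2)) = Add(1, Pow(Add(104, Mul(-1, 105)), 2)) = Add(1, Pow(Add(104, -105), 2)) = Add(1, Pow(-1, 2)) = Add(1, 1) = 2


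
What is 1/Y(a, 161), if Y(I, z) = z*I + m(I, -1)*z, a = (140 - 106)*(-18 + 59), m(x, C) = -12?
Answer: 1/222502 ≈ 4.4943e-6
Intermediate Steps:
a = 1394 (a = 34*41 = 1394)
Y(I, z) = -12*z + I*z (Y(I, z) = z*I - 12*z = I*z - 12*z = -12*z + I*z)
1/Y(a, 161) = 1/(161*(-12 + 1394)) = 1/(161*1382) = 1/222502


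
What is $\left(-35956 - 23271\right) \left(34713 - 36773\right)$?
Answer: $122007620$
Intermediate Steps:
$\left(-35956 - 23271\right) \left(34713 - 36773\right) = \left(-59227\right) \left(-2060\right) = 122007620$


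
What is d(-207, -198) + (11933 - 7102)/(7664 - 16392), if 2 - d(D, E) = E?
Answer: 1740769/8728 ≈ 199.45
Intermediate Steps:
d(D, E) = 2 - E
d(-207, -198) + (11933 - 7102)/(7664 - 16392) = (2 - 1*(-198)) + (11933 - 7102)/(7664 - 16392) = (2 + 198) + 4831/(-8728) = 200 + 4831*(-1/8728) = 200 - 4831/8728 = 1740769/8728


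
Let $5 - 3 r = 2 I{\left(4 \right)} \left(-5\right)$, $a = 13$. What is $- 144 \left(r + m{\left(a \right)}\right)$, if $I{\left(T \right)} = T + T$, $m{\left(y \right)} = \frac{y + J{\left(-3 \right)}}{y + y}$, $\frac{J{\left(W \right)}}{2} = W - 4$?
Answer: $- \frac{52968}{13} \approx -4074.5$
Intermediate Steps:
$J{\left(W \right)} = -8 + 2 W$ ($J{\left(W \right)} = 2 \left(W - 4\right) = 2 \left(-4 + W\right) = -8 + 2 W$)
$m{\left(y \right)} = \frac{-14 + y}{2 y}$ ($m{\left(y \right)} = \frac{y + \left(-8 + 2 \left(-3\right)\right)}{y + y} = \frac{y - 14}{2 y} = \left(y - 14\right) \frac{1}{2 y} = \left(-14 + y\right) \frac{1}{2 y} = \frac{-14 + y}{2 y}$)
$I{\left(T \right)} = 2 T$
$r = \frac{85}{3}$ ($r = \frac{5}{3} - \frac{2 \cdot 2 \cdot 4 \left(-5\right)}{3} = \frac{5}{3} - \frac{2 \cdot 8 \left(-5\right)}{3} = \frac{5}{3} - \frac{16 \left(-5\right)}{3} = \frac{5}{3} - - \frac{80}{3} = \frac{5}{3} + \frac{80}{3} = \frac{85}{3} \approx 28.333$)
$- 144 \left(r + m{\left(a \right)}\right) = - 144 \left(\frac{85}{3} + \frac{-14 + 13}{2 \cdot 13}\right) = - 144 \left(\frac{85}{3} + \frac{1}{2} \cdot \frac{1}{13} \left(-1\right)\right) = - 144 \left(\frac{85}{3} - \frac{1}{26}\right) = \left(-144\right) \frac{2207}{78} = - \frac{52968}{13}$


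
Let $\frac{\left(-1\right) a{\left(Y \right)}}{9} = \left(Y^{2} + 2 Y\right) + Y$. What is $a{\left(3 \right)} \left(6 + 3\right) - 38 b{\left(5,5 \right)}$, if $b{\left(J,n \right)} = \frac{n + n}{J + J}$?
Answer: $-1496$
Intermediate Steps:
$a{\left(Y \right)} = - 27 Y - 9 Y^{2}$ ($a{\left(Y \right)} = - 9 \left(\left(Y^{2} + 2 Y\right) + Y\right) = - 9 \left(Y^{2} + 3 Y\right) = - 27 Y - 9 Y^{2}$)
$b{\left(J,n \right)} = \frac{n}{J}$ ($b{\left(J,n \right)} = \frac{2 n}{2 J} = 2 n \frac{1}{2 J} = \frac{n}{J}$)
$a{\left(3 \right)} \left(6 + 3\right) - 38 b{\left(5,5 \right)} = \left(-9\right) 3 \left(3 + 3\right) \left(6 + 3\right) - 38 \cdot \frac{5}{5} = \left(-9\right) 3 \cdot 6 \cdot 9 - 38 \cdot 5 \cdot \frac{1}{5} = \left(-162\right) 9 - 38 = -1458 - 38 = -1496$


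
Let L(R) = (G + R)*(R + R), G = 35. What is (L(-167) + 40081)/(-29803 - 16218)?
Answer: -84169/46021 ≈ -1.8289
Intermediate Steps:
L(R) = 2*R*(35 + R) (L(R) = (35 + R)*(R + R) = (35 + R)*(2*R) = 2*R*(35 + R))
(L(-167) + 40081)/(-29803 - 16218) = (2*(-167)*(35 - 167) + 40081)/(-29803 - 16218) = (2*(-167)*(-132) + 40081)/(-46021) = (44088 + 40081)*(-1/46021) = 84169*(-1/46021) = -84169/46021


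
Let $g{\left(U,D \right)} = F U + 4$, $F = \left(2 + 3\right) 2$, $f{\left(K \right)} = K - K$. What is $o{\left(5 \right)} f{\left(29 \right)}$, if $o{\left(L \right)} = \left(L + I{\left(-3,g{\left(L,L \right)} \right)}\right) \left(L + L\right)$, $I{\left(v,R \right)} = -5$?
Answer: $0$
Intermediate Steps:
$f{\left(K \right)} = 0$
$F = 10$ ($F = 5 \cdot 2 = 10$)
$g{\left(U,D \right)} = 4 + 10 U$ ($g{\left(U,D \right)} = 10 U + 4 = 4 + 10 U$)
$o{\left(L \right)} = 2 L \left(-5 + L\right)$ ($o{\left(L \right)} = \left(L - 5\right) \left(L + L\right) = \left(-5 + L\right) 2 L = 2 L \left(-5 + L\right)$)
$o{\left(5 \right)} f{\left(29 \right)} = 2 \cdot 5 \left(-5 + 5\right) 0 = 2 \cdot 5 \cdot 0 \cdot 0 = 0 \cdot 0 = 0$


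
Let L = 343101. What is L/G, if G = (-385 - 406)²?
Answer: 343101/625681 ≈ 0.54836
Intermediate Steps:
G = 625681 (G = (-791)² = 625681)
L/G = 343101/625681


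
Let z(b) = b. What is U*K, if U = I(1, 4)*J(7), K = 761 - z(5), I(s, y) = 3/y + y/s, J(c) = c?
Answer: 25137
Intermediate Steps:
K = 756 (K = 761 - 1*5 = 761 - 5 = 756)
U = 133/4 (U = (3/4 + 4/1)*7 = (3*(¼) + 4*1)*7 = (¾ + 4)*7 = (19/4)*7 = 133/4 ≈ 33.250)
U*K = (133/4)*756 = 25137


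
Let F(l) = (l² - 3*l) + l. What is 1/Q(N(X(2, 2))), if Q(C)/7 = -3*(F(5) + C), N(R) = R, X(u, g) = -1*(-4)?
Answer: -1/399 ≈ -0.0025063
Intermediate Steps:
X(u, g) = 4
F(l) = l² - 2*l
Q(C) = -315 - 21*C (Q(C) = 7*(-3*(5*(-2 + 5) + C)) = 7*(-3*(5*3 + C)) = 7*(-3*(15 + C)) = 7*(-45 - 3*C) = -315 - 21*C)
1/Q(N(X(2, 2))) = 1/(-315 - 21*4) = 1/(-315 - 84) = 1/(-399) = -1/399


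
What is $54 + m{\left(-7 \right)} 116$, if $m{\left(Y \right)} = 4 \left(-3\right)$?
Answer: $-1338$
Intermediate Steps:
$m{\left(Y \right)} = -12$
$54 + m{\left(-7 \right)} 116 = 54 - 1392 = -1338$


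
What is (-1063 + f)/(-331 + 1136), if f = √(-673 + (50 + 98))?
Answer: -1063/805 + I*√21/161 ≈ -1.3205 + 0.028463*I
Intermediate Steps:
f = 5*I*√21 (f = √(-673 + 148) = √(-525) = 5*I*√21 ≈ 22.913*I)
(-1063 + f)/(-331 + 1136) = (-1063 + 5*I*√21)/(-331 + 1136) = (-1063 + 5*I*√21)/805 = (-1063 + 5*I*√21)*(1/805) = -1063/805 + I*√21/161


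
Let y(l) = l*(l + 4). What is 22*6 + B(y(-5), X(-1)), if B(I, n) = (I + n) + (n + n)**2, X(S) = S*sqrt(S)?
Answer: 133 - I ≈ 133.0 - 1.0*I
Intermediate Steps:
y(l) = l*(4 + l)
X(S) = S**(3/2)
B(I, n) = I + n + 4*n**2 (B(I, n) = (I + n) + (2*n)**2 = (I + n) + 4*n**2 = I + n + 4*n**2)
22*6 + B(y(-5), X(-1)) = 22*6 + (-5*(4 - 5) + (-1)**(3/2) + 4*((-1)**(3/2))**2) = 132 + (-5*(-1) - I + 4*(-I)**2) = 132 + (5 - I + 4*(-1)) = 132 + (5 - I - 4) = 132 + (1 - I) = 133 - I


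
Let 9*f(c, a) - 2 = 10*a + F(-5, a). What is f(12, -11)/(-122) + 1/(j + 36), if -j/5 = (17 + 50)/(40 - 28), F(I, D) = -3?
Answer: 7981/35502 ≈ 0.22480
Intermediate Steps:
f(c, a) = -⅑ + 10*a/9 (f(c, a) = 2/9 + (10*a - 3)/9 = 2/9 + (-3 + 10*a)/9 = 2/9 + (-⅓ + 10*a/9) = -⅑ + 10*a/9)
j = -335/12 (j = -5*(17 + 50)/(40 - 28) = -335/12 ≈ -27.917)
f(12, -11)/(-122) + 1/(j + 36) = (-⅑ + (10/9)*(-11))/(-122) + 1/(-335/12 + 36) = -(-⅑ - 110/9)/122 + 1/(97/12) = -1/122*(-37/3) + 12/97 = 37/366 + 12/97 = 7981/35502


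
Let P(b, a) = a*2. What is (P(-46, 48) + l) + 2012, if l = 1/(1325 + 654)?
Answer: 4171733/1979 ≈ 2108.0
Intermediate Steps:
P(b, a) = 2*a
l = 1/1979 ≈ 0.00050531
(P(-46, 48) + l) + 2012 = (2*48 + 1/1979) + 2012 = (96 + 1/1979) + 2012 = 189985/1979 + 2012 = 4171733/1979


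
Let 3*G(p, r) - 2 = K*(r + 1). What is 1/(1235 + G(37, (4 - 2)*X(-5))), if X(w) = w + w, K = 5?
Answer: 1/1204 ≈ 0.00083056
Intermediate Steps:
X(w) = 2*w
G(p, r) = 7/3 + 5*r/3 (G(p, r) = ⅔ + (5*(r + 1))/3 = ⅔ + (5*(1 + r))/3 = ⅔ + (5 + 5*r)/3 = ⅔ + (5/3 + 5*r/3) = 7/3 + 5*r/3)
1/(1235 + G(37, (4 - 2)*X(-5))) = 1/(1235 + (7/3 + 5*((4 - 2)*(2*(-5)))/3)) = 1/(1235 + (7/3 + 5*(2*(-10))/3)) = 1/(1235 + (7/3 + (5/3)*(-20))) = 1/(1235 + (7/3 - 100/3)) = 1/(1235 - 31) = 1/1204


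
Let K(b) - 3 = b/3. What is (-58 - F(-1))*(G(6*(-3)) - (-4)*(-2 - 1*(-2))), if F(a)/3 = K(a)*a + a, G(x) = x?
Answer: 846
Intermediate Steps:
K(b) = 3 + b/3
F(a) = 3*a + 3*a*(3 + a/3) (F(a) = 3*((3 + a/3)*a + a) = 3*(a*(3 + a/3) + a) = 3*(a + a*(3 + a/3)) = 3*a + 3*a*(3 + a/3))
(-58 - F(-1))*(G(6*(-3)) - (-4)*(-2 - 1*(-2))) = (-58 - (-1)*(12 - 1))*(6*(-3) - (-4)*(-2 - 1*(-2))) = (-58 - (-1)*11)*(-18 - (-4)*(-2 + 2)) = (-58 - 1*(-11))*(-18 - (-4)*0) = (-58 + 11)*(-18 - 1*0) = -47*(-18 + 0) = -47*(-18) = 846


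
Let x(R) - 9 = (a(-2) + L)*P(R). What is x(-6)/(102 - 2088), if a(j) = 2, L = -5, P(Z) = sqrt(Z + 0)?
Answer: -3/662 + I*sqrt(6)/662 ≈ -0.0045317 + 0.0037001*I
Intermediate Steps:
P(Z) = sqrt(Z)
x(R) = 9 - 3*sqrt(R) (x(R) = 9 + (2 - 5)*sqrt(R) = 9 - 3*sqrt(R))
x(-6)/(102 - 2088) = (9 - 3*I*sqrt(6))/(102 - 2088) = (9 - 3*I*sqrt(6))/(-1986) = (9 - 3*I*sqrt(6))*(-1/1986) = -3/662 + I*sqrt(6)/662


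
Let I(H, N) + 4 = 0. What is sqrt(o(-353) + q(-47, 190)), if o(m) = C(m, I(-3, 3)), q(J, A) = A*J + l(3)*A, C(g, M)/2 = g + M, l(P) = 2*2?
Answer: 2*I*sqrt(2221) ≈ 94.255*I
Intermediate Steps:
I(H, N) = -4 (I(H, N) = -4 + 0 = -4)
l(P) = 4
C(g, M) = 2*M + 2*g (C(g, M) = 2*(g + M) = 2*(M + g) = 2*M + 2*g)
q(J, A) = 4*A + A*J (q(J, A) = A*J + 4*A = 4*A + A*J)
o(m) = -8 + 2*m (o(m) = 2*(-4) + 2*m = -8 + 2*m)
sqrt(o(-353) + q(-47, 190)) = sqrt((-8 + 2*(-353)) + 190*(4 - 47)) = sqrt((-8 - 706) + 190*(-43)) = sqrt(-714 - 8170) = sqrt(-8884) = 2*I*sqrt(2221)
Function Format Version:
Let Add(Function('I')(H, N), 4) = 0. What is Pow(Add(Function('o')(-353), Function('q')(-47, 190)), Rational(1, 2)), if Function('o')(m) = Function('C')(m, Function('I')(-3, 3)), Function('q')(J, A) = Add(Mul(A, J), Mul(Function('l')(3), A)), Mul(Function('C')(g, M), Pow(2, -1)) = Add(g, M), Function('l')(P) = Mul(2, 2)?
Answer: Mul(2, I, Pow(2221, Rational(1, 2))) ≈ Mul(94.255, I)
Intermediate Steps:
Function('I')(H, N) = -4 (Function('I')(H, N) = Add(-4, 0) = -4)
Function('l')(P) = 4
Function('C')(g, M) = Add(Mul(2, M), Mul(2, g)) (Function('C')(g, M) = Mul(2, Add(g, M)) = Mul(2, Add(M, g)) = Add(Mul(2, M), Mul(2, g)))
Function('q')(J, A) = Add(Mul(4, A), Mul(A, J)) (Function('q')(J, A) = Add(Mul(A, J), Mul(4, A)) = Add(Mul(4, A), Mul(A, J)))
Function('o')(m) = Add(-8, Mul(2, m)) (Function('o')(m) = Add(Mul(2, -4), Mul(2, m)) = Add(-8, Mul(2, m)))
Pow(Add(Function('o')(-353), Function('q')(-47, 190)), Rational(1, 2)) = Pow(Add(Add(-8, Mul(2, -353)), Mul(190, Add(4, -47))), Rational(1, 2)) = Pow(Add(Add(-8, -706), Mul(190, -43)), Rational(1, 2)) = Pow(Add(-714, -8170), Rational(1, 2)) = Pow(-8884, Rational(1, 2)) = Mul(2, I, Pow(2221, Rational(1, 2)))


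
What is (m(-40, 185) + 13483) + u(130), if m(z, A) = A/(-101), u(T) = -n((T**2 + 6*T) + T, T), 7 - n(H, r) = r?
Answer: 1374021/101 ≈ 13604.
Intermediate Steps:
n(H, r) = 7 - r
u(T) = -7 + T (u(T) = -(7 - T) = -7 + T)
m(z, A) = -A/101 (m(z, A) = A*(-1/101) = -A/101)
(m(-40, 185) + 13483) + u(130) = (-1/101*185 + 13483) + (-7 + 130) = (-185/101 + 13483) + 123 = 1361598/101 + 123 = 1374021/101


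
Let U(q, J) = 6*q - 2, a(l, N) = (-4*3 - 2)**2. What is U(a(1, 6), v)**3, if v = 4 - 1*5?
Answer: 1618096024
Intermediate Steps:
v = -1 (v = 4 - 5 = -1)
a(l, N) = 196 (a(l, N) = (-12 - 2)**2 = (-14)**2 = 196)
U(q, J) = -2 + 6*q
U(a(1, 6), v)**3 = (-2 + 6*196)**3 = (-2 + 1176)**3 = 1174**3 = 1618096024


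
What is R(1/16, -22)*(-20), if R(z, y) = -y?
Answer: -440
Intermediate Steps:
R(1/16, -22)*(-20) = -1*(-22)*(-20) = 22*(-20) = -440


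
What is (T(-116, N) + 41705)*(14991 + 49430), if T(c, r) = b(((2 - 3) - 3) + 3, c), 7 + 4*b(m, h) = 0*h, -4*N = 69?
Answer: 10746260273/4 ≈ 2.6866e+9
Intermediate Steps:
N = -69/4 (N = -¼*69 = -69/4 ≈ -17.250)
b(m, h) = -7/4 (b(m, h) = -7/4 + (0*h)/4 = -7/4 + (¼)*0 = -7/4 + 0 = -7/4)
T(c, r) = -7/4
(T(-116, N) + 41705)*(14991 + 49430) = (-7/4 + 41705)*(14991 + 49430) = (166813/4)*64421 = 10746260273/4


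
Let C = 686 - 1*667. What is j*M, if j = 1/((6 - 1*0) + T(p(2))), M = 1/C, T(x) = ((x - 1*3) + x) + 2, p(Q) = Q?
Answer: 1/171 ≈ 0.0058480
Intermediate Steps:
C = 19 (C = 686 - 667 = 19)
T(x) = -1 + 2*x (T(x) = ((x - 3) + x) + 2 = ((-3 + x) + x) + 2 = (-3 + 2*x) + 2 = -1 + 2*x)
M = 1/19 ≈ 0.052632
j = ⅑ (j = 1/((6 - 1*0) + (-1 + 2*2)) = 1/((6 + 0) + (-1 + 4)) = 1/(6 + 3) = 1/9 = ⅑ ≈ 0.11111)
j*M = (⅑)*(1/19) = 1/171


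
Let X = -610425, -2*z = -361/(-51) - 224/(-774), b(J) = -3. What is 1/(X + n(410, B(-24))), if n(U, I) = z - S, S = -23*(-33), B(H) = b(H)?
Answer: -13158/8042007545 ≈ -1.6362e-6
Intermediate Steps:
B(H) = -3
S = 759
z = -48473/13158 (z = -(-361/(-51) - 224/(-774))/2 = -(-361*(-1/51) - 224*(-1/774))/2 = -(361/51 + 112/387)/2 = -1/2*48473/6579 = -48473/13158 ≈ -3.6839)
n(U, I) = -10035395/13158 (n(U, I) = -48473/13158 - 1*759 = -48473/13158 - 759 = -10035395/13158)
1/(X + n(410, B(-24))) = 1/(-610425 - 10035395/13158) = 1/(-8042007545/13158) = -13158/8042007545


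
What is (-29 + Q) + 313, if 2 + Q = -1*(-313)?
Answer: 595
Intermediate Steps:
Q = 311 (Q = -2 - 1*(-313) = -2 + 313 = 311)
(-29 + Q) + 313 = (-29 + 311) + 313 = 282 + 313 = 595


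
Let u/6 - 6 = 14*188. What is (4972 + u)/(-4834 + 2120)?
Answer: -10400/1357 ≈ -7.6640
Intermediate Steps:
u = 15828 (u = 36 + 6*(14*188) = 36 + 6*2632 = 36 + 15792 = 15828)
(4972 + u)/(-4834 + 2120) = (4972 + 15828)/(-4834 + 2120) = 20800/(-2714) = 20800*(-1/2714) = -10400/1357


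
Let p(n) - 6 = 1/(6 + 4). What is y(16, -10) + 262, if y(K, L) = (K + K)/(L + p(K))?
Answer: 9898/39 ≈ 253.79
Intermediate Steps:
p(n) = 61/10 (p(n) = 6 + 1/(6 + 4) = 6 + 1/10 = 6 + ⅒ = 61/10)
y(K, L) = 2*K/(61/10 + L) (y(K, L) = (K + K)/(L + 61/10) = (2*K)/(61/10 + L) = 2*K/(61/10 + L))
y(16, -10) + 262 = 20*16/(61 + 10*(-10)) + 262 = 20*16/(61 - 100) + 262 = 20*16/(-39) + 262 = 20*16*(-1/39) + 262 = -320/39 + 262 = 9898/39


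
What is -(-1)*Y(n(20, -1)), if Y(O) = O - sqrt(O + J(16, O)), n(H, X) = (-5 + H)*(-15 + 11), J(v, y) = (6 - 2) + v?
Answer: -60 - 2*I*sqrt(10) ≈ -60.0 - 6.3246*I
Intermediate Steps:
J(v, y) = 4 + v
n(H, X) = 20 - 4*H (n(H, X) = (-5 + H)*(-4) = 20 - 4*H)
Y(O) = O - sqrt(20 + O) (Y(O) = O - sqrt(O + (4 + 16)) = O - sqrt(O + 20) = O - sqrt(20 + O))
-(-1)*Y(n(20, -1)) = -(-1)*((20 - 4*20) - sqrt(20 + (20 - 4*20))) = -(-1)*((20 - 80) - sqrt(20 + (20 - 80))) = -(-1)*(-60 - sqrt(20 - 60)) = -(-1)*(-60 - sqrt(-40)) = -(-1)*(-60 - 2*I*sqrt(10)) = -(60 + 2*I*sqrt(10)) = -60 - 2*I*sqrt(10)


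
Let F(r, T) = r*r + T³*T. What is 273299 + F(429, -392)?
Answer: 23613082236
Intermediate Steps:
F(r, T) = T⁴ + r² (F(r, T) = r² + T⁴ = T⁴ + r²)
273299 + F(429, -392) = 273299 + ((-392)⁴ + 429²) = 273299 + (23612624896 + 184041) = 273299 + 23612808937 = 23613082236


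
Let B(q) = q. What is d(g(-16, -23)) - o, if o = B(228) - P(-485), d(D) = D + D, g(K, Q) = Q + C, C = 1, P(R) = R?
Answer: -757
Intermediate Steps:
g(K, Q) = 1 + Q (g(K, Q) = Q + 1 = 1 + Q)
d(D) = 2*D
o = 713 (o = 228 - 1*(-485) = 228 + 485 = 713)
d(g(-16, -23)) - o = 2*(1 - 23) - 1*713 = 2*(-22) - 713 = -44 - 713 = -757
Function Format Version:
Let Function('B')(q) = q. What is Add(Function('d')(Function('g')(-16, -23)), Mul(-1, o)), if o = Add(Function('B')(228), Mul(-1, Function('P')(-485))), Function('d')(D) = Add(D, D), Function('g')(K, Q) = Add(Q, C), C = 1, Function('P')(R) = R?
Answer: -757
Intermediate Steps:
Function('g')(K, Q) = Add(1, Q) (Function('g')(K, Q) = Add(Q, 1) = Add(1, Q))
Function('d')(D) = Mul(2, D)
o = 713 (o = Add(228, Mul(-1, -485)) = Add(228, 485) = 713)
Add(Function('d')(Function('g')(-16, -23)), Mul(-1, o)) = Add(Mul(2, Add(1, -23)), Mul(-1, 713)) = Add(Mul(2, -22), -713) = Add(-44, -713) = -757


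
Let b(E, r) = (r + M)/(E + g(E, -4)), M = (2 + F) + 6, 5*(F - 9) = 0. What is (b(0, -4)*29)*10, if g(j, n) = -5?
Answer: -754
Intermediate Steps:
F = 9 (F = 9 + (⅕)*0 = 9 + 0 = 9)
M = 17 (M = (2 + 9) + 6 = 11 + 6 = 17)
b(E, r) = (17 + r)/(-5 + E) (b(E, r) = (r + 17)/(E - 5) = (17 + r)/(-5 + E))
(b(0, -4)*29)*10 = (((17 - 4)/(-5 + 0))*29)*10 = ((13/(-5))*29)*10 = (-⅕*13*29)*10 = -13/5*29*10 = -377/5*10 = -754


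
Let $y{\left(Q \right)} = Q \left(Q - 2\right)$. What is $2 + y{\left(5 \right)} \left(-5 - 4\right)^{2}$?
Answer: $1217$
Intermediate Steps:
$y{\left(Q \right)} = Q \left(-2 + Q\right)$
$2 + y{\left(5 \right)} \left(-5 - 4\right)^{2} = 2 + 5 \left(-2 + 5\right) \left(-5 - 4\right)^{2} = 2 + 5 \cdot 3 \left(-9\right)^{2} = 2 + 15 \cdot 81 = 2 + 1215 = 1217$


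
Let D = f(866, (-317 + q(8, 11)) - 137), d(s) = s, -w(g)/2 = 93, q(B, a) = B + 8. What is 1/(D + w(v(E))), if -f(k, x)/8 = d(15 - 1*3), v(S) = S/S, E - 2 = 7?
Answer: -1/282 ≈ -0.0035461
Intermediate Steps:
E = 9 (E = 2 + 7 = 9)
q(B, a) = 8 + B
v(S) = 1
w(g) = -186 (w(g) = -2*93 = -186)
f(k, x) = -96 (f(k, x) = -8*(15 - 1*3) = -8*(15 - 3) = -8*12 = -96)
D = -96
1/(D + w(v(E))) = 1/(-96 - 186) = 1/(-282) = -1/282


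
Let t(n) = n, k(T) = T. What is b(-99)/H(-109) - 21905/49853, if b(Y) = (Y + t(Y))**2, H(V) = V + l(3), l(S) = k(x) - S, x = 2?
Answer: -88947571/249265 ≈ -356.84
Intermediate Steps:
l(S) = 2 - S
H(V) = -1 + V (H(V) = V + (2 - 1*3) = V + (2 - 3) = V - 1 = -1 + V)
b(Y) = 4*Y**2 (b(Y) = (Y + Y)**2 = (2*Y)**2 = 4*Y**2)
b(-99)/H(-109) - 21905/49853 = (4*(-99)**2)/(-1 - 109) - 21905/49853 = (4*9801)/(-110) - 21905*1/49853 = 39204*(-1/110) - 21905/49853 = -1782/5 - 21905/49853 = -88947571/249265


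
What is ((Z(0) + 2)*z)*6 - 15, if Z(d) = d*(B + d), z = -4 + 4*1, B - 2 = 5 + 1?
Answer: -15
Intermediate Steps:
B = 8 (B = 2 + (5 + 1) = 2 + 6 = 8)
z = 0 (z = -4 + 4 = 0)
Z(d) = d*(8 + d)
((Z(0) + 2)*z)*6 - 15 = ((0*(8 + 0) + 2)*0)*6 - 15 = ((0*8 + 2)*0)*6 - 15 = ((0 + 2)*0)*6 - 15 = (2*0)*6 - 15 = 0*6 - 15 = 0 - 15 = -15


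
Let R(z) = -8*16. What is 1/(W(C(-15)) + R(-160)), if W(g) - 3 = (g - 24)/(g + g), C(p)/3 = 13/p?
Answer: -26/3117 ≈ -0.0083414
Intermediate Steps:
R(z) = -128
C(p) = 39/p (C(p) = 3*(13/p) = 39/p)
W(g) = 3 + (-24 + g)/(2*g) (W(g) = 3 + (g - 24)/(g + g) = 3 + (-24 + g)/((2*g)) = 3 + (-24 + g)*(1/(2*g)) = 3 + (-24 + g)/(2*g))
1/(W(C(-15)) + R(-160)) = 1/((7/2 - 12/(39/(-15))) - 128) = 1/((7/2 - 12/(39*(-1/15))) - 128) = 1/((7/2 - 12/(-13/5)) - 128) = 1/((7/2 - 12*(-5/13)) - 128) = 1/((7/2 + 60/13) - 128) = 1/(211/26 - 128) = 1/(-3117/26) = -26/3117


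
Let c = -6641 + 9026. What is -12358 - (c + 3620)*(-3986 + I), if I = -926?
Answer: 29484202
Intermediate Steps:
c = 2385
-12358 - (c + 3620)*(-3986 + I) = -12358 - (2385 + 3620)*(-3986 - 926) = -12358 - 6005*(-4912) = -12358 - 1*(-29496560) = -12358 + 29496560 = 29484202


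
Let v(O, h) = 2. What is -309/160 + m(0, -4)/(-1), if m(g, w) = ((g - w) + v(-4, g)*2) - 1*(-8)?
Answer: -2869/160 ≈ -17.931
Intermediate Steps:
m(g, w) = 12 + g - w (m(g, w) = ((g - w) + 2*2) - 1*(-8) = ((g - w) + 4) + 8 = (4 + g - w) + 8 = 12 + g - w)
-309/160 + m(0, -4)/(-1) = -309/160 + (12 + 0 - 1*(-4))/(-1) = -309*1/160 + (12 + 0 + 4)*(-1) = -309/160 + 16*(-1) = -309/160 - 16 = -2869/160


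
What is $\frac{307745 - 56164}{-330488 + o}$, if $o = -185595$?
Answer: $- \frac{251581}{516083} \approx -0.48748$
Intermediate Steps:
$\frac{307745 - 56164}{-330488 + o} = \frac{307745 - 56164}{-330488 - 185595} = \frac{251581}{-516083} = 251581 \left(- \frac{1}{516083}\right) = - \frac{251581}{516083}$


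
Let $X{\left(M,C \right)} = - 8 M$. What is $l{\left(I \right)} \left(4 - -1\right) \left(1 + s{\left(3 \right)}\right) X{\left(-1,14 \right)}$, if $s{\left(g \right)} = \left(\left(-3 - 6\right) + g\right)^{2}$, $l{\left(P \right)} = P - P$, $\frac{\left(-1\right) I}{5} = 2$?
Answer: $0$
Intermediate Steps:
$I = -10$ ($I = \left(-5\right) 2 = -10$)
$l{\left(P \right)} = 0$
$s{\left(g \right)} = \left(-9 + g\right)^{2}$ ($s{\left(g \right)} = \left(\left(-3 - 6\right) + g\right)^{2} = \left(-9 + g\right)^{2}$)
$l{\left(I \right)} \left(4 - -1\right) \left(1 + s{\left(3 \right)}\right) X{\left(-1,14 \right)} = 0 \left(4 - -1\right) \left(1 + \left(-9 + 3\right)^{2}\right) \left(\left(-8\right) \left(-1\right)\right) = 0 \left(4 + 1\right) \left(1 + \left(-6\right)^{2}\right) 8 = 0 \cdot 5 \left(1 + 36\right) 8 = 0 \cdot 37 \cdot 8 = 0 \cdot 8 = 0$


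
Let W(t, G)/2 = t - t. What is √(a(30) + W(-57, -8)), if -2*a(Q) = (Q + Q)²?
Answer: 30*I*√2 ≈ 42.426*I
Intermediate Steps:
a(Q) = -2*Q² (a(Q) = -(Q + Q)²/2 = -4*Q²/2 = -2*Q²)
W(t, G) = 0 (W(t, G) = 2*(t - t) = 2*0 = 0)
√(a(30) + W(-57, -8)) = √(-2*30² + 0) = √(-2*900 + 0) = √(-1800 + 0) = √(-1800) = 30*I*√2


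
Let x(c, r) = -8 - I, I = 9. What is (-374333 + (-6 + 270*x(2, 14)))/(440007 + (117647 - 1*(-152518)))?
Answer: -378929/710172 ≈ -0.53357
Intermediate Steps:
x(c, r) = -17 (x(c, r) = -8 - 1*9 = -8 - 9 = -17)
(-374333 + (-6 + 270*x(2, 14)))/(440007 + (117647 - 1*(-152518))) = (-374333 + (-6 + 270*(-17)))/(440007 + (117647 - 1*(-152518))) = (-374333 + (-6 - 4590))/(440007 + (117647 + 152518)) = (-374333 - 4596)/(440007 + 270165) = -378929/710172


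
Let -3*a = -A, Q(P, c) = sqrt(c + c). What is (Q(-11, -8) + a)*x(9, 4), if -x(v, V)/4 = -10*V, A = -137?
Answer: -21920/3 + 640*I ≈ -7306.7 + 640.0*I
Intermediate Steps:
Q(P, c) = sqrt(2)*sqrt(c) (Q(P, c) = sqrt(2*c) = sqrt(2)*sqrt(c))
a = -137/3 (a = -(-1)*(-137)/3 = -1/3*137 = -137/3 ≈ -45.667)
x(v, V) = 40*V (x(v, V) = -(-40)*V = 40*V)
(Q(-11, -8) + a)*x(9, 4) = (sqrt(2)*sqrt(-8) - 137/3)*(40*4) = (sqrt(2)*(2*I*sqrt(2)) - 137/3)*160 = (4*I - 137/3)*160 = (-137/3 + 4*I)*160 = -21920/3 + 640*I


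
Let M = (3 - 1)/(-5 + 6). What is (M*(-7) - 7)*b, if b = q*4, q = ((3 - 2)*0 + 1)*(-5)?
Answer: 420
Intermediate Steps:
M = 2 (M = 2/1 = 2*1 = 2)
q = -5 (q = (1*0 + 1)*(-5) = (0 + 1)*(-5) = 1*(-5) = -5)
b = -20 (b = -5*4 = -20)
(M*(-7) - 7)*b = (2*(-7) - 7)*(-20) = (-14 - 7)*(-20) = -21*(-20) = 420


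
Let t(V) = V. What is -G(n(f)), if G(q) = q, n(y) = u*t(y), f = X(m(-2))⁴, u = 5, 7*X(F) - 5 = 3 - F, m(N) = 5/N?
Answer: -405/16 ≈ -25.313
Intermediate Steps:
X(F) = 8/7 - F/7 (X(F) = 5/7 + (3 - F)/7 = 5/7 + (3/7 - F/7) = 8/7 - F/7)
f = 81/16 (f = (8/7 - 5/(7*(-2)))⁴ = (8/7 - 5*(-1)/(7*2))⁴ = (8/7 - ⅐*(-5/2))⁴ = (8/7 + 5/14)⁴ = (3/2)⁴ = 81/16 ≈ 5.0625)
n(y) = 5*y
-G(n(f)) = -5*81/16 = -1*405/16 = -405/16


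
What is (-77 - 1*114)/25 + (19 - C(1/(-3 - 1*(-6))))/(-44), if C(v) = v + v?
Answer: -2417/300 ≈ -8.0567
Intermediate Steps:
C(v) = 2*v
(-77 - 1*114)/25 + (19 - C(1/(-3 - 1*(-6))))/(-44) = (-77 - 1*114)/25 + (19 - 2/(-3 - 1*(-6)))/(-44) = (-77 - 114)*(1/25) + (19 - 2/(-3 + 6))*(-1/44) = -191*1/25 + (19 - 2/3)*(-1/44) = -191/25 + (19 - 2/3)*(-1/44) = -191/25 + (19 - 1*⅔)*(-1/44) = -191/25 + (19 - ⅔)*(-1/44) = -191/25 + (55/3)*(-1/44) = -191/25 - 5/12 = -2417/300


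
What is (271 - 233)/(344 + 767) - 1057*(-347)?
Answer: 407491507/1111 ≈ 3.6678e+5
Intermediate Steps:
(271 - 233)/(344 + 767) - 1057*(-347) = 38/1111 + 366779 = 407491507/1111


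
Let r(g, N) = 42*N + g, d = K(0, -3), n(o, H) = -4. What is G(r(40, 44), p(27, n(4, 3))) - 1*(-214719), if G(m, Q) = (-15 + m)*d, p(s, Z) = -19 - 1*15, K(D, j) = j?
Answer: 209100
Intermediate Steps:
p(s, Z) = -34 (p(s, Z) = -19 - 15 = -34)
d = -3
r(g, N) = g + 42*N
G(m, Q) = 45 - 3*m (G(m, Q) = (-15 + m)*(-3) = 45 - 3*m)
G(r(40, 44), p(27, n(4, 3))) - 1*(-214719) = (45 - 3*(40 + 42*44)) - 1*(-214719) = (45 - 3*(40 + 1848)) + 214719 = (45 - 3*1888) + 214719 = (45 - 5664) + 214719 = -5619 + 214719 = 209100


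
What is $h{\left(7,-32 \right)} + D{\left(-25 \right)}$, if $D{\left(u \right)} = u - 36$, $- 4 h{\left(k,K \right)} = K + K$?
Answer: $-45$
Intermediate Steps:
$h{\left(k,K \right)} = - \frac{K}{2}$ ($h{\left(k,K \right)} = - \frac{K + K}{4} = - \frac{2 K}{4} = - \frac{K}{2}$)
$D{\left(u \right)} = -36 + u$ ($D{\left(u \right)} = u - 36 = -36 + u$)
$h{\left(7,-32 \right)} + D{\left(-25 \right)} = \left(- \frac{1}{2}\right) \left(-32\right) - 61 = 16 - 61 = -45$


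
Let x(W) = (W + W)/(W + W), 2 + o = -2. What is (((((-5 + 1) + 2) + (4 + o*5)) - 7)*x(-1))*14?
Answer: -350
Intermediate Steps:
o = -4 (o = -2 - 2 = -4)
x(W) = 1 (x(W) = (2*W)/((2*W)) = (2*W)*(1/(2*W)) = 1)
(((((-5 + 1) + 2) + (4 + o*5)) - 7)*x(-1))*14 = (((((-5 + 1) + 2) + (4 - 4*5)) - 7)*1)*14 = ((((-4 + 2) + (4 - 20)) - 7)*1)*14 = (((-2 - 16) - 7)*1)*14 = ((-18 - 7)*1)*14 = -25*1*14 = -25*14 = -350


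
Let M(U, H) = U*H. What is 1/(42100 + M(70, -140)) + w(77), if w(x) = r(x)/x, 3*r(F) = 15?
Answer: 161577/2487100 ≈ 0.064966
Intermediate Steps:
r(F) = 5 (r(F) = (1/3)*15 = 5)
M(U, H) = H*U
w(x) = 5/x
1/(42100 + M(70, -140)) + w(77) = 1/(42100 - 140*70) + 5/77 = 1/(42100 - 9800) + 5*(1/77) = 1/32300 + 5/77 = 161577/2487100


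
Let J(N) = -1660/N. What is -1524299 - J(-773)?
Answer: -1178284787/773 ≈ -1.5243e+6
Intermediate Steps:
-1524299 - J(-773) = -1524299 - (-1660)/(-773) = -1524299 - (-1660)*(-1)/773 = -1524299 - 1*1660/773 = -1524299 - 1660/773 = -1178284787/773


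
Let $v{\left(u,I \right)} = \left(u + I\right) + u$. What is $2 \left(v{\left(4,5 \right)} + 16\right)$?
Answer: $58$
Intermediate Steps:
$v{\left(u,I \right)} = I + 2 u$ ($v{\left(u,I \right)} = \left(I + u\right) + u = I + 2 u$)
$2 \left(v{\left(4,5 \right)} + 16\right) = 2 \left(\left(5 + 2 \cdot 4\right) + 16\right) = 2 \left(\left(5 + 8\right) + 16\right) = 2 \left(13 + 16\right) = 2 \cdot 29 = 58$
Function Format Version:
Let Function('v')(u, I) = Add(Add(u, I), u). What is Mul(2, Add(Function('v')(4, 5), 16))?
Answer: 58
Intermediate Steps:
Function('v')(u, I) = Add(I, Mul(2, u)) (Function('v')(u, I) = Add(Add(I, u), u) = Add(I, Mul(2, u)))
Mul(2, Add(Function('v')(4, 5), 16)) = Mul(2, Add(Add(5, Mul(2, 4)), 16)) = Mul(2, Add(Add(5, 8), 16)) = Mul(2, Add(13, 16)) = Mul(2, 29) = 58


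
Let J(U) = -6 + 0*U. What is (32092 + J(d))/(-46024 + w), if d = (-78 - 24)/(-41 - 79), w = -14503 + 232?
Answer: -32086/60295 ≈ -0.53215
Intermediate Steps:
w = -14271
d = 17/20 (d = -102/(-120) = -102*(-1/120) = 17/20 ≈ 0.85000)
J(U) = -6 (J(U) = -6 + 0 = -6)
(32092 + J(d))/(-46024 + w) = (32092 - 6)/(-46024 - 14271) = 32086/(-60295) = 32086*(-1/60295) = -32086/60295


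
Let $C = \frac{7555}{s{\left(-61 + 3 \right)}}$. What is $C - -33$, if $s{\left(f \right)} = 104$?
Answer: $\frac{10987}{104} \approx 105.64$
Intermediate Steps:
$C = \frac{7555}{104} \approx 72.644$
$C - -33 = \frac{7555}{104} - -33 = \frac{7555}{104} + 33 = \frac{10987}{104}$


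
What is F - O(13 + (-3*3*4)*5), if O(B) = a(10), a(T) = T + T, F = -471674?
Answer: -471694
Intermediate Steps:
a(T) = 2*T
O(B) = 20 (O(B) = 2*10 = 20)
F - O(13 + (-3*3*4)*5) = -471674 - 1*20 = -471674 - 20 = -471694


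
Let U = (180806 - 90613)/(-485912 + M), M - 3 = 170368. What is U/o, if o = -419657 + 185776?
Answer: 90193/73799044621 ≈ 1.2221e-6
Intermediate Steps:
M = 170371 (M = 3 + 170368 = 170371)
o = -233881
U = -90193/315541 (U = (180806 - 90613)/(-485912 + 170371) = 90193/(-315541) = 90193*(-1/315541) = -90193/315541 ≈ -0.28584)
U/o = -90193/315541/(-233881) = -90193/315541*(-1/233881) = 90193/73799044621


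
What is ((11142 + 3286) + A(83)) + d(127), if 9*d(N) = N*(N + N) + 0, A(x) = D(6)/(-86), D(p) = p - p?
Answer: 162110/9 ≈ 18012.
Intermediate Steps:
D(p) = 0
A(x) = 0 (A(x) = 0/(-86) = 0*(-1/86) = 0)
d(N) = 2*N**2/9 (d(N) = (N*(N + N) + 0)/9 = (N*(2*N) + 0)/9 = (2*N**2 + 0)/9 = (2*N**2)/9 = 2*N**2/9)
((11142 + 3286) + A(83)) + d(127) = ((11142 + 3286) + 0) + (2/9)*127**2 = (14428 + 0) + (2/9)*16129 = 14428 + 32258/9 = 162110/9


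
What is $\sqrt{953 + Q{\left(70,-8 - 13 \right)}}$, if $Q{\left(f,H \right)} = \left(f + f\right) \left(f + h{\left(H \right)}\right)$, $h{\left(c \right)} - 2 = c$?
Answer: $\sqrt{8093} \approx 89.961$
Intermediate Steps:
$h{\left(c \right)} = 2 + c$
$Q{\left(f,H \right)} = 2 f \left(2 + H + f\right)$ ($Q{\left(f,H \right)} = \left(f + f\right) \left(f + \left(2 + H\right)\right) = 2 f \left(2 + H + f\right)$)
$\sqrt{953 + Q{\left(70,-8 - 13 \right)}} = \sqrt{953 + 2 \cdot 70 \left(2 - 21 + 70\right)} = \sqrt{953 + 2 \cdot 70 \cdot 51} = \sqrt{953 + 7140} = \sqrt{8093}$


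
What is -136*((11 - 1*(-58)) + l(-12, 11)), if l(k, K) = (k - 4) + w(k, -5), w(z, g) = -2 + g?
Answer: -6256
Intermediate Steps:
l(k, K) = -11 + k (l(k, K) = (k - 4) + (-2 - 5) = (-4 + k) - 7 = -11 + k)
-136*((11 - 1*(-58)) + l(-12, 11)) = -136*((11 - 1*(-58)) + (-11 - 12)) = -136*((11 + 58) - 23) = -136*(69 - 23) = -136*46 = -6256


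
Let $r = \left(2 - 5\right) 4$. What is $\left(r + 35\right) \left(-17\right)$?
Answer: $-391$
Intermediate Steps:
$r = -12$ ($r = \left(-3\right) 4 = -12$)
$\left(r + 35\right) \left(-17\right) = \left(-12 + 35\right) \left(-17\right) = 23 \left(-17\right) = -391$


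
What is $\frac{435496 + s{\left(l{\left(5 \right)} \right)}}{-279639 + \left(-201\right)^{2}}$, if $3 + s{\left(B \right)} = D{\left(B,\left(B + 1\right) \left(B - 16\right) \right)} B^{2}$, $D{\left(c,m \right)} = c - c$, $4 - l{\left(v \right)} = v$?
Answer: $- \frac{435493}{239238} \approx -1.8203$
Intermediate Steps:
$l{\left(v \right)} = 4 - v$
$D{\left(c,m \right)} = 0$
$s{\left(B \right)} = -3$ ($s{\left(B \right)} = -3 + 0 B^{2} = -3 + 0 = -3$)
$\frac{435496 + s{\left(l{\left(5 \right)} \right)}}{-279639 + \left(-201\right)^{2}} = \frac{435496 - 3}{-279639 + \left(-201\right)^{2}} = \frac{435493}{-279639 + 40401} = \frac{435493}{-239238} = 435493 \left(- \frac{1}{239238}\right) = - \frac{435493}{239238}$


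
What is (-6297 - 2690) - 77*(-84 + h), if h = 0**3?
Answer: -2519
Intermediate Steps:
h = 0
(-6297 - 2690) - 77*(-84 + h) = (-6297 - 2690) - 77*(-84 + 0) = -8987 - 77*(-84) = -8987 + 6468 = -2519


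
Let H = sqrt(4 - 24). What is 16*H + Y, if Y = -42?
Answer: -42 + 32*I*sqrt(5) ≈ -42.0 + 71.554*I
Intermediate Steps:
H = 2*I*sqrt(5) (H = sqrt(-20) = 2*I*sqrt(5) ≈ 4.4721*I)
16*H + Y = 16*(2*I*sqrt(5)) - 42 = 32*I*sqrt(5) - 42 = -42 + 32*I*sqrt(5)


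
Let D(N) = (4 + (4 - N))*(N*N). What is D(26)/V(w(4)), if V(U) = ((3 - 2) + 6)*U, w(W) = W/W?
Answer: -12168/7 ≈ -1738.3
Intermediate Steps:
D(N) = N²*(8 - N) (D(N) = (8 - N)*N² = N²*(8 - N))
w(W) = 1
V(U) = 7*U (V(U) = (1 + 6)*U = 7*U)
D(26)/V(w(4)) = (26²*(8 - 1*26))/((7*1)) = (676*(8 - 26))/7 = (676*(-18))*(⅐) = -12168*⅐ = -12168/7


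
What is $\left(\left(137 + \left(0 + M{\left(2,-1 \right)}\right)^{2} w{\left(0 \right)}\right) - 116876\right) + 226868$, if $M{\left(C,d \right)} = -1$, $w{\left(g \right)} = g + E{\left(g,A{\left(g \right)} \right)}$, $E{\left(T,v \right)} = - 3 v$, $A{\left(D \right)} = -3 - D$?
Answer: $110138$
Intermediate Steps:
$w{\left(g \right)} = 9 + 4 g$ ($w{\left(g \right)} = g - 3 \left(-3 - g\right) = g + \left(9 + 3 g\right) = 9 + 4 g$)
$\left(\left(137 + \left(0 + M{\left(2,-1 \right)}\right)^{2} w{\left(0 \right)}\right) - 116876\right) + 226868 = \left(\left(137 + \left(0 - 1\right)^{2} \left(9 + 4 \cdot 0\right)\right) - 116876\right) + 226868 = \left(\left(137 + \left(-1\right)^{2} \left(9 + 0\right)\right) - 116876\right) + 226868 = \left(\left(137 + 1 \cdot 9\right) - 116876\right) + 226868 = \left(\left(137 + 9\right) - 116876\right) + 226868 = \left(146 - 116876\right) + 226868 = -116730 + 226868 = 110138$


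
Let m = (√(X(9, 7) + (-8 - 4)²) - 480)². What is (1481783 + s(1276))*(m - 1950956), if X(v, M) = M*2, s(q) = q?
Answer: -2551451737482 - 1423736640*√158 ≈ -2.5693e+12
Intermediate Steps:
X(v, M) = 2*M
m = (-480 + √158)² (m = (√(2*7 + (-8 - 4)²) - 480)² = (√(14 + (-12)²) - 480)² = (√(14 + 144) - 480)² = (√158 - 480)² = (-480 + √158)² ≈ 2.1849e+5)
(1481783 + s(1276))*(m - 1950956) = (1481783 + 1276)*((480 - √158)² - 1950956) = 1483059*(-1950956 + (480 - √158)²) = -2893382854404 + 1483059*(480 - √158)²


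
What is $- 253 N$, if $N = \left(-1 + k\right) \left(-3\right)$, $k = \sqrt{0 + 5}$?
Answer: $-759 + 759 \sqrt{5} \approx 938.18$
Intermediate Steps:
$k = \sqrt{5} \approx 2.2361$
$N = 3 - 3 \sqrt{5}$ ($N = \left(-1 + \sqrt{5}\right) \left(-3\right) = 3 - 3 \sqrt{5} \approx -3.7082$)
$- 253 N = - 253 \left(3 - 3 \sqrt{5}\right) = -759 + 759 \sqrt{5}$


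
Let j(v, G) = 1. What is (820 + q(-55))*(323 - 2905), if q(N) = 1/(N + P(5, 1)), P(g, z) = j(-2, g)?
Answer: -57164189/27 ≈ -2.1172e+6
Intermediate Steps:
P(g, z) = 1
q(N) = 1/(1 + N) (q(N) = 1/(N + 1) = 1/(1 + N))
(820 + q(-55))*(323 - 2905) = (820 + 1/(1 - 55))*(323 - 2905) = (820 + 1/(-54))*(-2582) = (820 - 1/54)*(-2582) = (44279/54)*(-2582) = -57164189/27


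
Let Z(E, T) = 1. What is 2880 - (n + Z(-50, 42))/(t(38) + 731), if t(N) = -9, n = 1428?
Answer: 2077931/722 ≈ 2878.0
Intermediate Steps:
2880 - (n + Z(-50, 42))/(t(38) + 731) = 2880 - (1428 + 1)/(-9 + 731) = 2880 - 1429/722 = 2077931/722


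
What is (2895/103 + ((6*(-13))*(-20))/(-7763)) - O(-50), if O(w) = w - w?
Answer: 22313205/799589 ≈ 27.906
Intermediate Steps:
O(w) = 0
(2895/103 + ((6*(-13))*(-20))/(-7763)) - O(-50) = (2895/103 + ((6*(-13))*(-20))/(-7763)) - 1*0 = (2895*(1/103) - 78*(-20)*(-1/7763)) + 0 = (2895/103 + 1560*(-1/7763)) + 0 = (2895/103 - 1560/7763) + 0 = 22313205/799589 + 0 = 22313205/799589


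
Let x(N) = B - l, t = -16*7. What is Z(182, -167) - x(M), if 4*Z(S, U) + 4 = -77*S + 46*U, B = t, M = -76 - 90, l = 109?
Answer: -5204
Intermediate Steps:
M = -166
t = -112
B = -112
Z(S, U) = -1 - 77*S/4 + 23*U/2 (Z(S, U) = -1 + (-77*S + 46*U)/4 = -1 + (-77*S/4 + 23*U/2) = -1 - 77*S/4 + 23*U/2)
x(N) = -221 (x(N) = -112 - 1*109 = -112 - 109 = -221)
Z(182, -167) - x(M) = (-1 - 77/4*182 + (23/2)*(-167)) - 1*(-221) = (-1 - 7007/2 - 3841/2) + 221 = -5425 + 221 = -5204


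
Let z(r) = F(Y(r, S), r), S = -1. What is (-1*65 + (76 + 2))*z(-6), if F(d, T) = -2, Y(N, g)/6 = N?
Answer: -26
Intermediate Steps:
Y(N, g) = 6*N
z(r) = -2
(-1*65 + (76 + 2))*z(-6) = (-1*65 + (76 + 2))*(-2) = (-65 + 78)*(-2) = 13*(-2) = -26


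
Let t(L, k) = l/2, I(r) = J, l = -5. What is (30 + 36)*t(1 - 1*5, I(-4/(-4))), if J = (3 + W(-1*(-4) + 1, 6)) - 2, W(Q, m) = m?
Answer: -165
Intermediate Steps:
J = 7 (J = (3 + 6) - 2 = 9 - 2 = 7)
I(r) = 7
t(L, k) = -5/2
(30 + 36)*t(1 - 1*5, I(-4/(-4))) = (30 + 36)*(-5/2) = 66*(-5/2) = -165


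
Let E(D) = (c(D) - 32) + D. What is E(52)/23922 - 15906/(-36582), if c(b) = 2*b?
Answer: 32086625/72926217 ≈ 0.43999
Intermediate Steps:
E(D) = -32 + 3*D (E(D) = (2*D - 32) + D = (-32 + 2*D) + D = -32 + 3*D)
E(52)/23922 - 15906/(-36582) = (-32 + 3*52)/23922 - 15906/(-36582) = (-32 + 156)*(1/23922) - 15906*(-1/36582) = 124*(1/23922) + 2651/6097 = 62/11961 + 2651/6097 = 32086625/72926217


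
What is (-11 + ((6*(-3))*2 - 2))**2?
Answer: 2401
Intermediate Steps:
(-11 + ((6*(-3))*2 - 2))**2 = (-11 + (-18*2 - 2))**2 = (-11 + (-36 - 2))**2 = (-11 - 38)**2 = (-49)**2 = 2401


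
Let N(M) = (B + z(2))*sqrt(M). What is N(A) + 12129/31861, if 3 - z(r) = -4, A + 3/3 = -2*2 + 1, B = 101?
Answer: 12129/31861 + 216*I ≈ 0.38068 + 216.0*I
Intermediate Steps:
A = -4 (A = -1 + (-2*2 + 1) = -1 + (-4 + 1) = -1 - 3 = -4)
z(r) = 7 (z(r) = 3 - 1*(-4) = 3 + 4 = 7)
N(M) = 108*sqrt(M) (N(M) = (101 + 7)*sqrt(M) = 108*sqrt(M))
N(A) + 12129/31861 = 108*sqrt(-4) + 12129/31861 = 108*(2*I) + 12129*(1/31861) = 216*I + 12129/31861 = 12129/31861 + 216*I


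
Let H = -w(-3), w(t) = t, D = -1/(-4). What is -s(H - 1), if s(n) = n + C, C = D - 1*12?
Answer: 39/4 ≈ 9.7500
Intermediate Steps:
D = 1/4 (D = -1*(-1/4) = 1/4 ≈ 0.25000)
C = -47/4 (C = 1/4 - 1*12 = 1/4 - 12 = -47/4 ≈ -11.750)
H = 3 (H = -1*(-3) = 3)
s(n) = -47/4 + n (s(n) = n - 47/4 = -47/4 + n)
-s(H - 1) = -(-47/4 + (3 - 1)) = -(-47/4 + 2) = -1*(-39/4) = 39/4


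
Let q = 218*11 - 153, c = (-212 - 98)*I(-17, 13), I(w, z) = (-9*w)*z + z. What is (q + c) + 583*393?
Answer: -389256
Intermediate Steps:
I(w, z) = z - 9*w*z (I(w, z) = -9*w*z + z = z - 9*w*z)
c = -620620 (c = (-212 - 98)*(13*(1 - 9*(-17))) = -4030*(1 + 153) = -4030*154 = -310*2002 = -620620)
q = 2245 (q = 2398 - 153 = 2245)
(q + c) + 583*393 = (2245 - 620620) + 583*393 = -618375 + 229119 = -389256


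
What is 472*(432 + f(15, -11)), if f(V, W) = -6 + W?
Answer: 195880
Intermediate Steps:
472*(432 + f(15, -11)) = 472*(432 + (-6 - 11)) = 472*(432 - 17) = 472*415 = 195880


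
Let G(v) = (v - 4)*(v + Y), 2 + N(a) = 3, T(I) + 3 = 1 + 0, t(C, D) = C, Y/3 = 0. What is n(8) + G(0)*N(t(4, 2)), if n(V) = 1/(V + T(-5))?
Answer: ⅙ ≈ 0.16667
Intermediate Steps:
Y = 0 (Y = 3*0 = 0)
T(I) = -2 (T(I) = -3 + (1 + 0) = -3 + 1 = -2)
N(a) = 1 (N(a) = -2 + 3 = 1)
G(v) = v*(-4 + v) (G(v) = (v - 4)*(v + 0) = (-4 + v)*v = v*(-4 + v))
n(V) = 1/(-2 + V) (n(V) = 1/(V - 2) = 1/(-2 + V))
n(8) + G(0)*N(t(4, 2)) = 1/(-2 + 8) + (0*(-4 + 0))*1 = 1/6 + (0*(-4))*1 = ⅙ + 0*1 = ⅙ + 0 = ⅙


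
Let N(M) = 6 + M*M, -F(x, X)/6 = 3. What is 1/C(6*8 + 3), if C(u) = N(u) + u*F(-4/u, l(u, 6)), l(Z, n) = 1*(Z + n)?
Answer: 1/1689 ≈ 0.00059207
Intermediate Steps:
l(Z, n) = Z + n
F(x, X) = -18 (F(x, X) = -6*3 = -18)
N(M) = 6 + M²
C(u) = 6 + u² - 18*u (C(u) = (6 + u²) + u*(-18) = (6 + u²) - 18*u = 6 + u² - 18*u)
1/C(6*8 + 3) = 1/(6 + (6*8 + 3)² - 18*(6*8 + 3)) = 1/(6 + (48 + 3)² - 18*(48 + 3)) = 1/(6 + 51² - 18*51) = 1/(6 + 2601 - 918) = 1/1689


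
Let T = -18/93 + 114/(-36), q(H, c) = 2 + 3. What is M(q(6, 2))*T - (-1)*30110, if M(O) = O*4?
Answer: 2793980/93 ≈ 30043.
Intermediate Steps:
q(H, c) = 5
T = -625/186 (T = -18*1/93 + 114*(-1/36) = -6/31 - 19/6 = -625/186 ≈ -3.3602)
M(O) = 4*O
M(q(6, 2))*T - (-1)*30110 = (4*5)*(-625/186) - (-1)*30110 = 20*(-625/186) - 1*(-30110) = -6250/93 + 30110 = 2793980/93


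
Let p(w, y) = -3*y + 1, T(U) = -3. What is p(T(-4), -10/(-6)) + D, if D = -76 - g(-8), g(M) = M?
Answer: -72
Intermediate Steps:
p(w, y) = 1 - 3*y
D = -68 (D = -76 - 1*(-8) = -76 + 8 = -68)
p(T(-4), -10/(-6)) + D = (1 - (-30)/(-6)) - 68 = (1 - (-30)*(-1)/6) - 68 = (1 - 3*5/3) - 68 = (1 - 5) - 68 = -4 - 68 = -72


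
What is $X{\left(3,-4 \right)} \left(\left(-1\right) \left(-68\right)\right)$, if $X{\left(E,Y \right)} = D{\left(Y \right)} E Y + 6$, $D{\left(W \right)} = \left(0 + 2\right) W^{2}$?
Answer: $-25704$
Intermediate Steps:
$D{\left(W \right)} = 2 W^{2}$
$X{\left(E,Y \right)} = 6 + 2 E Y^{3}$ ($X{\left(E,Y \right)} = 2 Y^{2} E Y + 6 = 2 E Y^{2} Y + 6 = 2 E Y^{3} + 6 = 6 + 2 E Y^{3}$)
$X{\left(3,-4 \right)} \left(\left(-1\right) \left(-68\right)\right) = \left(6 + 2 \cdot 3 \left(-4\right)^{3}\right) \left(\left(-1\right) \left(-68\right)\right) = \left(6 + 2 \cdot 3 \left(-64\right)\right) 68 = \left(6 - 384\right) 68 = \left(-378\right) 68 = -25704$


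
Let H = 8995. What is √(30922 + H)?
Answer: √39917 ≈ 199.79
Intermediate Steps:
√(30922 + H) = √(30922 + 8995) = √39917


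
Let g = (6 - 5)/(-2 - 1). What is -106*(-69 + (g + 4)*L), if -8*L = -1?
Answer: 87185/12 ≈ 7265.4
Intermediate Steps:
L = ⅛ (L = -⅛*(-1) = ⅛ ≈ 0.12500)
g = -⅓ (g = 1/(-3) = 1*(-⅓) = -⅓ ≈ -0.33333)
-106*(-69 + (g + 4)*L) = -106*(-69 + (-⅓ + 4)*(⅛)) = -106*(-69 + (11/3)*(⅛)) = -106*(-69 + 11/24) = -106*(-1645/24) = 87185/12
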